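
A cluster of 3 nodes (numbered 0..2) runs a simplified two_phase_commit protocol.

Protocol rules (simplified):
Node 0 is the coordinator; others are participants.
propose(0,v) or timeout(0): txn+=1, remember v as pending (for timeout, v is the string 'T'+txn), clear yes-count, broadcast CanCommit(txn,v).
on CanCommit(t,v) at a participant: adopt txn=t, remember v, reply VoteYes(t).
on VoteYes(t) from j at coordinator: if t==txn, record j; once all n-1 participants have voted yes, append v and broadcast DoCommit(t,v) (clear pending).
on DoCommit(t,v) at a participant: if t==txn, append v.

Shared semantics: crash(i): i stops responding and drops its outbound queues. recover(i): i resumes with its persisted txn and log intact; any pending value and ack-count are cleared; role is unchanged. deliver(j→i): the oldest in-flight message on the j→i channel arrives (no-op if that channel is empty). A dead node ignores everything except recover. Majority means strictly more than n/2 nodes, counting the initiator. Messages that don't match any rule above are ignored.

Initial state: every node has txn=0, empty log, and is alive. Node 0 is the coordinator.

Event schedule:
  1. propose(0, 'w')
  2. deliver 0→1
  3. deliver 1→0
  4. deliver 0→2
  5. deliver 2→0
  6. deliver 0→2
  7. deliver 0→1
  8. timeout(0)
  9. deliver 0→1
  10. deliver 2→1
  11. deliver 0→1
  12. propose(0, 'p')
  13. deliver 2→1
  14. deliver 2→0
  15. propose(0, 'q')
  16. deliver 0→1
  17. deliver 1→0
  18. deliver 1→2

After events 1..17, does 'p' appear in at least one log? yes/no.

after 1 — propose(0,'w'): n0:coor/t1/[-]
after 2 — deliver 0→1: n1:part/t1/[-]
after 3 — deliver 1→0: ·
after 4 — deliver 0→2: n2:part/t1/[-]
after 5 — deliver 2→0: n0:coor/t1/[w]
after 6 — deliver 0→2: n2:part/t1/[w]
after 7 — deliver 0→1: n1:part/t1/[w]
after 8 — timeout(0): n0:coor/t2/[w]
after 9 — deliver 0→1: n1:part/t2/[w]
after 10 — deliver 2→1: ·
after 11 — deliver 0→1: ·
after 12 — propose(0,'p'): n0:coor/t3/[w]
after 13 — deliver 2→1: ·
after 14 — deliver 2→0: ·
after 15 — propose(0,'q'): n0:coor/t4/[w]
after 16 — deliver 0→1: n1:part/t3/[w]
after 17 — deliver 1→0: ·

no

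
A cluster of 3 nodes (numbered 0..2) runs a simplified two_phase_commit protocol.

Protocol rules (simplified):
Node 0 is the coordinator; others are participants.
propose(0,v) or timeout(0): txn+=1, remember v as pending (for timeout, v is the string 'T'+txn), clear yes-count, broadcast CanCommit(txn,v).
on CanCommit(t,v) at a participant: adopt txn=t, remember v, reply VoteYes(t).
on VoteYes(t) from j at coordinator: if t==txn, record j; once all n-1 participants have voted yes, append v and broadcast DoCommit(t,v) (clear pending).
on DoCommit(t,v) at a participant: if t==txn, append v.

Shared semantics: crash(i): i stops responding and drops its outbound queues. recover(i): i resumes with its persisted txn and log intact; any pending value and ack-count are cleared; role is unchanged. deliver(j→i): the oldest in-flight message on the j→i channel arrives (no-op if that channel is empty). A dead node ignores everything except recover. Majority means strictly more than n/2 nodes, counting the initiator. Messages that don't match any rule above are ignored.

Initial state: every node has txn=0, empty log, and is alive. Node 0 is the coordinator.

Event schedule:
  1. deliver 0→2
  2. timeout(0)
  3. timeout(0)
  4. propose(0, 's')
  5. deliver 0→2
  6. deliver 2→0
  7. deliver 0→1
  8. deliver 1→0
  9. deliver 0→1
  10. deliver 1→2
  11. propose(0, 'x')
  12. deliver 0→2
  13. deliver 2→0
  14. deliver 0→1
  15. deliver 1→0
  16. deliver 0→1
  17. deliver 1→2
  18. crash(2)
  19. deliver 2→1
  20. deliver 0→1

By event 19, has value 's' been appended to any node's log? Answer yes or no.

after 1 — deliver 0→2: ·
after 2 — timeout(0): n0:coor/t1/[-]
after 3 — timeout(0): n0:coor/t2/[-]
after 4 — propose(0,'s'): n0:coor/t3/[-]
after 5 — deliver 0→2: n2:part/t1/[-]
after 6 — deliver 2→0: ·
after 7 — deliver 0→1: n1:part/t1/[-]
after 8 — deliver 1→0: ·
after 9 — deliver 0→1: n1:part/t2/[-]
after 10 — deliver 1→2: ·
after 11 — propose(0,'x'): n0:coor/t4/[-]
after 12 — deliver 0→2: n2:part/t2/[-]
after 13 — deliver 2→0: ·
after 14 — deliver 0→1: n1:part/t3/[-]
after 15 — deliver 1→0: ·
after 16 — deliver 0→1: n1:part/t4/[-]
after 17 — deliver 1→2: ·
after 18 — crash(2): n2:✗part/t2/[-]
after 19 — deliver 2→1: ·

no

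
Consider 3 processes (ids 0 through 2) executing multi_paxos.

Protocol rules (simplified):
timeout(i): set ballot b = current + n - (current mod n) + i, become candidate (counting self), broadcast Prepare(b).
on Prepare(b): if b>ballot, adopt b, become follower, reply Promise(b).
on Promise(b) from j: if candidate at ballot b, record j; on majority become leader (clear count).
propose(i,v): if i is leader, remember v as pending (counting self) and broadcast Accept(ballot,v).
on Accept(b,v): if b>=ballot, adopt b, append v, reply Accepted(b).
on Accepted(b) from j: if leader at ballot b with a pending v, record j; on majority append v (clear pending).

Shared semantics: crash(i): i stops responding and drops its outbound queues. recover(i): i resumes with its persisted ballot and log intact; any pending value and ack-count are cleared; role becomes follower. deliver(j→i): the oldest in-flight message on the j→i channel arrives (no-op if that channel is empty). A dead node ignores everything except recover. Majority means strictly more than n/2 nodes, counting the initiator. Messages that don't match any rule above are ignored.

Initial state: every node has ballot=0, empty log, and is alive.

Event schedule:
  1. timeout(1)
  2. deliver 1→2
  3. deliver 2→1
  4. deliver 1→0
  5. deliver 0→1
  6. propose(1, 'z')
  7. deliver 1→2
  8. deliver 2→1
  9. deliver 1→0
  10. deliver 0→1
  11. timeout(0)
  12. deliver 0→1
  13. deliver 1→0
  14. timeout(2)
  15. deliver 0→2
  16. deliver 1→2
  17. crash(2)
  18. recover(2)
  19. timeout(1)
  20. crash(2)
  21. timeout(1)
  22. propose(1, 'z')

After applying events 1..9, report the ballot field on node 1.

4

e1 timeout(1): 1[cand,b=4,-]
e2 deliver 1→2: 2[foll,b=4,-]
e3 deliver 2→1: 1[lead,b=4,-]
e4 deliver 1→0: 0[foll,b=4,-]
e5 deliver 0→1: ·
e6 propose(1,'z'): ·
e7 deliver 1→2: 2[foll,b=4,z]
e8 deliver 2→1: 1[lead,b=4,z]
e9 deliver 1→0: 0[foll,b=4,z]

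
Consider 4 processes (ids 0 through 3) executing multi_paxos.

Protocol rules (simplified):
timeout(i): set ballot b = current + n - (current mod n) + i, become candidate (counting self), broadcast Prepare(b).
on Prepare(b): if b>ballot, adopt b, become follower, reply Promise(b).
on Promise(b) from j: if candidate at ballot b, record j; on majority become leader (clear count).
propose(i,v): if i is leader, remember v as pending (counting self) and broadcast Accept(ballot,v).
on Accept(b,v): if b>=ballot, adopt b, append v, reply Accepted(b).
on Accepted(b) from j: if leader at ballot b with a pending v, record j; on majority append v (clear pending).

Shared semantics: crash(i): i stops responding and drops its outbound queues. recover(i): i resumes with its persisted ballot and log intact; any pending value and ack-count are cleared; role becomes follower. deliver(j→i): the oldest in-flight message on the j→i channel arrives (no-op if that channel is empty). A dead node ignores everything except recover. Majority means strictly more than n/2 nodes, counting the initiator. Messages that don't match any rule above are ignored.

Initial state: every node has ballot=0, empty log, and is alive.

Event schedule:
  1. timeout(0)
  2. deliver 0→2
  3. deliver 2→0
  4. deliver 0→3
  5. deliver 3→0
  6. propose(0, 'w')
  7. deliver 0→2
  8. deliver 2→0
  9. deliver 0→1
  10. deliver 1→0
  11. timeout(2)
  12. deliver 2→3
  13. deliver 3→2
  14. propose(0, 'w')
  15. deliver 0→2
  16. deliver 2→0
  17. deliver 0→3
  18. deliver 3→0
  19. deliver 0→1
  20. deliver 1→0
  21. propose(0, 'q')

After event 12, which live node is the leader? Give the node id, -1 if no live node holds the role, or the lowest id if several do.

[1] timeout(0) → N0(cand b4 [-])
[2] deliver 0→2 → N2(foll b4 [-])
[3] deliver 2→0 → ∅
[4] deliver 0→3 → N3(foll b4 [-])
[5] deliver 3→0 → N0(lead b4 [-])
[6] propose(0,'w') → ∅
[7] deliver 0→2 → N2(foll b4 [w])
[8] deliver 2→0 → ∅
[9] deliver 0→1 → N1(foll b4 [-])
[10] deliver 1→0 → ∅
[11] timeout(2) → N2(cand b10 [w])
[12] deliver 2→3 → N3(foll b10 [-])

0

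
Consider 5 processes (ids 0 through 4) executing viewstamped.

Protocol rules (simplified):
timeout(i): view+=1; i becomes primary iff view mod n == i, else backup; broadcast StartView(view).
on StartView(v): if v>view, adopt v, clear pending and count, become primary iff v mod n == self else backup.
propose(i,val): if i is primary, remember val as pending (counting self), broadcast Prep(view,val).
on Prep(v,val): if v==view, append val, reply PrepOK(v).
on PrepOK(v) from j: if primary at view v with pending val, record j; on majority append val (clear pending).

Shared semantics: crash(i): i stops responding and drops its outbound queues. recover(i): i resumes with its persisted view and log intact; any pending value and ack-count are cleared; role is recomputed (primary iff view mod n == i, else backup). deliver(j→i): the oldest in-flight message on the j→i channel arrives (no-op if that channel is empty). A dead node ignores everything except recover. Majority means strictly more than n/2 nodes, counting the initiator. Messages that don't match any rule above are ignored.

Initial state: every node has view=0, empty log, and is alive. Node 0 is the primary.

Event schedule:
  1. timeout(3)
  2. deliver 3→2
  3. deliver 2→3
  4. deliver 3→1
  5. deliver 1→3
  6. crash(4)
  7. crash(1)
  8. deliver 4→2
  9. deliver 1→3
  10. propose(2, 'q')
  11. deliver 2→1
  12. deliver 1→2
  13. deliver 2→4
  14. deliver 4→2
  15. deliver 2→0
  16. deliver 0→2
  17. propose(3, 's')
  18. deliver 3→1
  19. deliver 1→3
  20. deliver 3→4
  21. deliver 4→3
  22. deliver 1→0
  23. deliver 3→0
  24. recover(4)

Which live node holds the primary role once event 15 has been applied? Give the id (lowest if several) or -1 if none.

[1] timeout(3) → N3(back v1 [-])
[2] deliver 3→2 → N2(back v1 [-])
[3] deliver 2→3 → ∅
[4] deliver 3→1 → N1(prim v1 [-])
[5] deliver 1→3 → ∅
[6] crash(4) → N4(✗back v0 [-])
[7] crash(1) → N1(✗prim v1 [-])
[8] deliver 4→2 → ∅
[9] deliver 1→3 → ∅
[10] propose(2,'q') → ∅
[11] deliver 2→1 → ∅
[12] deliver 1→2 → ∅
[13] deliver 2→4 → ∅
[14] deliver 4→2 → ∅
[15] deliver 2→0 → ∅

0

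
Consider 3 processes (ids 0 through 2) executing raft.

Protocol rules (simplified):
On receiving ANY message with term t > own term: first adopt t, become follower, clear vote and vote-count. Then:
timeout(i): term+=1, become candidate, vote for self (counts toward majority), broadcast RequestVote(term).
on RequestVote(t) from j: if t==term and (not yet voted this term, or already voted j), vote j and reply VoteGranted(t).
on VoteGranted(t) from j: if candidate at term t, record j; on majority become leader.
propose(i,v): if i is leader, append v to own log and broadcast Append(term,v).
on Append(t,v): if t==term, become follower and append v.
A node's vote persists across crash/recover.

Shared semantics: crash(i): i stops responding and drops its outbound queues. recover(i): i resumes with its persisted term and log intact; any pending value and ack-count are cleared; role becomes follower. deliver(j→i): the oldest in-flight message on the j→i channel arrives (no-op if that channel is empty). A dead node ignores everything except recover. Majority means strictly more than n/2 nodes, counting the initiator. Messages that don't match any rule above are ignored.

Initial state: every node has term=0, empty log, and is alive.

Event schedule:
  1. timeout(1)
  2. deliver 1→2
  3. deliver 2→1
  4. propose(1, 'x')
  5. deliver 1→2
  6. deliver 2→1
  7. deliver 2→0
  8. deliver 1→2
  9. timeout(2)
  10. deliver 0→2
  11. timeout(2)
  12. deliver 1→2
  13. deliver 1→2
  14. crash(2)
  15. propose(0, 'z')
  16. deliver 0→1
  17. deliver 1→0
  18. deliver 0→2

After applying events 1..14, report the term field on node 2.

3

step 1 timeout(1): 1={cand,t=1,log=-}
step 2 deliver 1→2: 2={foll,t=1,log=-}
step 3 deliver 2→1: 1={lead,t=1,log=-}
step 4 propose(1,'x'): 1={lead,t=1,log=x}
step 5 deliver 1→2: 2={foll,t=1,log=x}
step 6 deliver 2→1: —
step 7 deliver 2→0: —
step 8 deliver 1→2: —
step 9 timeout(2): 2={cand,t=2,log=x}
step 10 deliver 0→2: —
step 11 timeout(2): 2={cand,t=3,log=x}
step 12 deliver 1→2: —
step 13 deliver 1→2: —
step 14 crash(2): 2={✗cand,t=3,log=x}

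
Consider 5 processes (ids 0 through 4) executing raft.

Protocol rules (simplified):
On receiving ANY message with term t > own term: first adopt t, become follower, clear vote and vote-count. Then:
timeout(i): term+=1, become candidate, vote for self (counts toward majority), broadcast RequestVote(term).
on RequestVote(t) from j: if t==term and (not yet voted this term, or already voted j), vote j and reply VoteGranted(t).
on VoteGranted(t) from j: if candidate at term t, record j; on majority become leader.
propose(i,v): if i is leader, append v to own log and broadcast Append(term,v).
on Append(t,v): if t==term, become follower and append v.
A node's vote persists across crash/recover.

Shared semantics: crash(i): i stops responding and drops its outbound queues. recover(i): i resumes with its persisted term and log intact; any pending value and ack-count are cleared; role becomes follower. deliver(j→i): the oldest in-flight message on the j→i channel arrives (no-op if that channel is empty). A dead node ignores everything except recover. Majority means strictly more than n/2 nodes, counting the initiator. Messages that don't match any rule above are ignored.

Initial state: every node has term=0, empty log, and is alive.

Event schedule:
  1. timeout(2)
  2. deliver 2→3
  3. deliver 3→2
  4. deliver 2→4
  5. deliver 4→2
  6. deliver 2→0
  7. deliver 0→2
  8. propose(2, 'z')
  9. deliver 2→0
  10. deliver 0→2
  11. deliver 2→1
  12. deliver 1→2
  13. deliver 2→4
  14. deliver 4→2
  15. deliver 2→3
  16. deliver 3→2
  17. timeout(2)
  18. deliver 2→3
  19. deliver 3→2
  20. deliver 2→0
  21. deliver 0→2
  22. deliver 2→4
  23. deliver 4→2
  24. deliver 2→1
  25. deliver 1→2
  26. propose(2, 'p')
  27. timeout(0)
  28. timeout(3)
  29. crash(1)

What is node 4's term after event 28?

2

[1] timeout(2) → N2(cand t1 [-])
[2] deliver 2→3 → N3(foll t1 [-])
[3] deliver 3→2 → ∅
[4] deliver 2→4 → N4(foll t1 [-])
[5] deliver 4→2 → N2(lead t1 [-])
[6] deliver 2→0 → N0(foll t1 [-])
[7] deliver 0→2 → ∅
[8] propose(2,'z') → N2(lead t1 [z])
[9] deliver 2→0 → N0(foll t1 [z])
[10] deliver 0→2 → ∅
[11] deliver 2→1 → N1(foll t1 [-])
[12] deliver 1→2 → ∅
[13] deliver 2→4 → N4(foll t1 [z])
[14] deliver 4→2 → ∅
[15] deliver 2→3 → N3(foll t1 [z])
[16] deliver 3→2 → ∅
[17] timeout(2) → N2(cand t2 [z])
[18] deliver 2→3 → N3(foll t2 [z])
[19] deliver 3→2 → ∅
[20] deliver 2→0 → N0(foll t2 [z])
[21] deliver 0→2 → N2(lead t2 [z])
[22] deliver 2→4 → N4(foll t2 [z])
[23] deliver 4→2 → ∅
[24] deliver 2→1 → N1(foll t1 [z])
[25] deliver 1→2 → ∅
[26] propose(2,'p') → N2(lead t2 [z,p])
[27] timeout(0) → N0(cand t3 [z])
[28] timeout(3) → N3(cand t3 [z])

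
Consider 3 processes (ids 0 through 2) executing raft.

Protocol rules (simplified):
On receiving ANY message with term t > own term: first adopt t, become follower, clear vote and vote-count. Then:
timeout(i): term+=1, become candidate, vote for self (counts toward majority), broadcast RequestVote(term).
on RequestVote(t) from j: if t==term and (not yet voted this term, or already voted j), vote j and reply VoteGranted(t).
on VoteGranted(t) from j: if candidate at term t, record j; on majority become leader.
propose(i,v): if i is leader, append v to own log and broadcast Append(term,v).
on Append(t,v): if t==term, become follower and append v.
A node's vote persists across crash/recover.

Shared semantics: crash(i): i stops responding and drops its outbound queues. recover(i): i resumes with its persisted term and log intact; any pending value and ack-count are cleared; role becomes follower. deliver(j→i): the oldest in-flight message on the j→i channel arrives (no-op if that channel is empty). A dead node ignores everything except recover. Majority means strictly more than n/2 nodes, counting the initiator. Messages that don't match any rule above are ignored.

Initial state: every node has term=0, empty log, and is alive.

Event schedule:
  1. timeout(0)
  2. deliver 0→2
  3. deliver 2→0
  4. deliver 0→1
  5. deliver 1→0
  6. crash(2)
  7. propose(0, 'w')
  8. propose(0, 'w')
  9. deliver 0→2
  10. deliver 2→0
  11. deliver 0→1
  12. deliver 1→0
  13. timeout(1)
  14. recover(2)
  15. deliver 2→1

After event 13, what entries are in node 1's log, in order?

1. timeout(0):  <0:cand t1 ->
2. deliver 0→2:  <2:foll t1 ->
3. deliver 2→0:  <0:lead t1 ->
4. deliver 0→1:  <1:foll t1 ->
5. deliver 1→0:  nop
6. crash(2):  <2:✗foll t1 ->
7. propose(0,'w'):  <0:lead t1 w>
8. propose(0,'w'):  <0:lead t1 w,w>
9. deliver 0→2:  nop
10. deliver 2→0:  nop
11. deliver 0→1:  <1:foll t1 w>
12. deliver 1→0:  nop
13. timeout(1):  <1:cand t2 w>

w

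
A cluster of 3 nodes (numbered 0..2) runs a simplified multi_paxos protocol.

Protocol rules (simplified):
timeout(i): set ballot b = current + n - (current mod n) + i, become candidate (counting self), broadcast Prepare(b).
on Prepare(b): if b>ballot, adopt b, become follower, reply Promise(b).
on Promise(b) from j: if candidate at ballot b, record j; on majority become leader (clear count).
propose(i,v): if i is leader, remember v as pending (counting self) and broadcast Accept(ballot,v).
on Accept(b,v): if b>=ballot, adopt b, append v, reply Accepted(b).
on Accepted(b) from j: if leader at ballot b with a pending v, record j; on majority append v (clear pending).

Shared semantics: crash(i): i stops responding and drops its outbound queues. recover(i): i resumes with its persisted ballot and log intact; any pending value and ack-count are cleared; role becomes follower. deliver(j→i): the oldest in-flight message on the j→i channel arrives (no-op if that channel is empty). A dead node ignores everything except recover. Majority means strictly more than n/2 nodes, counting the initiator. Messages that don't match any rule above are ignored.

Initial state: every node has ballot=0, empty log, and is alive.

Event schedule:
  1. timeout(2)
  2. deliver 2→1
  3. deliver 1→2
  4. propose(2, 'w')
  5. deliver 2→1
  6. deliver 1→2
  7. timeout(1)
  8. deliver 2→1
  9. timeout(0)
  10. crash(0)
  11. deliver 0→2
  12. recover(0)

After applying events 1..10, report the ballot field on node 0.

3

e1 timeout(2): 2[cand,b=5,-]
e2 deliver 2→1: 1[foll,b=5,-]
e3 deliver 1→2: 2[lead,b=5,-]
e4 propose(2,'w'): ·
e5 deliver 2→1: 1[foll,b=5,w]
e6 deliver 1→2: 2[lead,b=5,w]
e7 timeout(1): 1[cand,b=7,w]
e8 deliver 2→1: ·
e9 timeout(0): 0[cand,b=3,-]
e10 crash(0): 0[✗cand,b=3,-]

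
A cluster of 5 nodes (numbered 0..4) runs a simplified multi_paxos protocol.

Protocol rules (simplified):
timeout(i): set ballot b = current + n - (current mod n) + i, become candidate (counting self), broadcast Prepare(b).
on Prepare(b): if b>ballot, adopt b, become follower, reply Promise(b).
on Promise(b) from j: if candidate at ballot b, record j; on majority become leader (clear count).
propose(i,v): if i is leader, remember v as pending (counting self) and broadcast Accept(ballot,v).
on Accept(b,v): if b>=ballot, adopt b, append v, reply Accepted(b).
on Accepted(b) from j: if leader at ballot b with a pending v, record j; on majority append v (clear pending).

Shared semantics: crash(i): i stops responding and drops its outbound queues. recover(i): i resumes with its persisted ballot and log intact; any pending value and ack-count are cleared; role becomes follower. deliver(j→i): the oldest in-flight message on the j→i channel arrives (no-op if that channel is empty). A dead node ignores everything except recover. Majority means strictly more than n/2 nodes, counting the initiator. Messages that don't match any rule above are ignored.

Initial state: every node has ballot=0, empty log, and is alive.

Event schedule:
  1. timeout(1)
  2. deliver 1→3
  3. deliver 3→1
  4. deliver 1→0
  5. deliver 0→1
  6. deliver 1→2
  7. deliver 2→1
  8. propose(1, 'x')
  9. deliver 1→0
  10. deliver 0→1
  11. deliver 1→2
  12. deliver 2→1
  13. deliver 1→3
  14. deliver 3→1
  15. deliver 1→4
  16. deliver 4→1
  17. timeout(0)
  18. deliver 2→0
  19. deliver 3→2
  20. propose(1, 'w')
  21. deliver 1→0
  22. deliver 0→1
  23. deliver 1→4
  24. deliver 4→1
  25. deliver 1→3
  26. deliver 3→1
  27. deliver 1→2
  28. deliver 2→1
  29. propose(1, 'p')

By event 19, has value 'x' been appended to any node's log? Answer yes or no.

yes

1. timeout(1):  <1:cand b6 ->
2. deliver 1→3:  <3:foll b6 ->
3. deliver 3→1:  nop
4. deliver 1→0:  <0:foll b6 ->
5. deliver 0→1:  <1:lead b6 ->
6. deliver 1→2:  <2:foll b6 ->
7. deliver 2→1:  nop
8. propose(1,'x'):  nop
9. deliver 1→0:  <0:foll b6 x>
10. deliver 0→1:  nop
11. deliver 1→2:  <2:foll b6 x>
12. deliver 2→1:  <1:lead b6 x>
13. deliver 1→3:  <3:foll b6 x>
14. deliver 3→1:  nop
15. deliver 1→4:  <4:foll b6 ->
16. deliver 4→1:  nop
17. timeout(0):  <0:cand b10 x>
18. deliver 2→0:  nop
19. deliver 3→2:  nop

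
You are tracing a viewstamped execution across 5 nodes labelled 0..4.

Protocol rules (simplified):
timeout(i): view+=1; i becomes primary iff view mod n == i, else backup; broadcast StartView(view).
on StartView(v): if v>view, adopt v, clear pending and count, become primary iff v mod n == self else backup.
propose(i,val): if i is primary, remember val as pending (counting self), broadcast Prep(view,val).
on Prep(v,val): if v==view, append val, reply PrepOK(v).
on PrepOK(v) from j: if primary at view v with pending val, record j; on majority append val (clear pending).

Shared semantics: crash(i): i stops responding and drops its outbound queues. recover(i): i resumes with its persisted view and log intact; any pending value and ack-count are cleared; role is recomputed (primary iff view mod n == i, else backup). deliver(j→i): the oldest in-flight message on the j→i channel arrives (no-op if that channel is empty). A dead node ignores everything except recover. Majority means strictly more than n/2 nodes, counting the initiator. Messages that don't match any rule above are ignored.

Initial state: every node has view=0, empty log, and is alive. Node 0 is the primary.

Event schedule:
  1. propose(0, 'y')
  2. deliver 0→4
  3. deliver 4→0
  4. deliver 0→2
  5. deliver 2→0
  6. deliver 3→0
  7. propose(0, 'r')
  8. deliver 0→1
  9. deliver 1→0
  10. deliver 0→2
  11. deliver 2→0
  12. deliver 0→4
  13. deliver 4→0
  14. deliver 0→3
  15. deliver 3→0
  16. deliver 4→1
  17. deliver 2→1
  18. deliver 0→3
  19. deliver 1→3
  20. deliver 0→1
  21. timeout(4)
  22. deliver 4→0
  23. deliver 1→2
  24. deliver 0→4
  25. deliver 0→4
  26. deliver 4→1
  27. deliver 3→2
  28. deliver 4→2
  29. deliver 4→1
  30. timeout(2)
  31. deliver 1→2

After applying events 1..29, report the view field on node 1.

after 1 — propose(0,'y'): ·
after 2 — deliver 0→4: n4:back/v0/[y]
after 3 — deliver 4→0: ·
after 4 — deliver 0→2: n2:back/v0/[y]
after 5 — deliver 2→0: n0:prim/v0/[y]
after 6 — deliver 3→0: ·
after 7 — propose(0,'r'): ·
after 8 — deliver 0→1: n1:back/v0/[y]
after 9 — deliver 1→0: ·
after 10 — deliver 0→2: n2:back/v0/[y,r]
after 11 — deliver 2→0: n0:prim/v0/[y,r]
after 12 — deliver 0→4: n4:back/v0/[y,r]
after 13 — deliver 4→0: ·
after 14 — deliver 0→3: n3:back/v0/[y]
after 15 — deliver 3→0: ·
after 16 — deliver 4→1: ·
after 17 — deliver 2→1: ·
after 18 — deliver 0→3: n3:back/v0/[y,r]
after 19 — deliver 1→3: ·
after 20 — deliver 0→1: n1:back/v0/[y,r]
after 21 — timeout(4): n4:back/v1/[y,r]
after 22 — deliver 4→0: n0:back/v1/[y,r]
after 23 — deliver 1→2: ·
after 24 — deliver 0→4: ·
after 25 — deliver 0→4: ·
after 26 — deliver 4→1: n1:prim/v1/[y,r]
after 27 — deliver 3→2: ·
after 28 — deliver 4→2: n2:back/v1/[y,r]
after 29 — deliver 4→1: ·

1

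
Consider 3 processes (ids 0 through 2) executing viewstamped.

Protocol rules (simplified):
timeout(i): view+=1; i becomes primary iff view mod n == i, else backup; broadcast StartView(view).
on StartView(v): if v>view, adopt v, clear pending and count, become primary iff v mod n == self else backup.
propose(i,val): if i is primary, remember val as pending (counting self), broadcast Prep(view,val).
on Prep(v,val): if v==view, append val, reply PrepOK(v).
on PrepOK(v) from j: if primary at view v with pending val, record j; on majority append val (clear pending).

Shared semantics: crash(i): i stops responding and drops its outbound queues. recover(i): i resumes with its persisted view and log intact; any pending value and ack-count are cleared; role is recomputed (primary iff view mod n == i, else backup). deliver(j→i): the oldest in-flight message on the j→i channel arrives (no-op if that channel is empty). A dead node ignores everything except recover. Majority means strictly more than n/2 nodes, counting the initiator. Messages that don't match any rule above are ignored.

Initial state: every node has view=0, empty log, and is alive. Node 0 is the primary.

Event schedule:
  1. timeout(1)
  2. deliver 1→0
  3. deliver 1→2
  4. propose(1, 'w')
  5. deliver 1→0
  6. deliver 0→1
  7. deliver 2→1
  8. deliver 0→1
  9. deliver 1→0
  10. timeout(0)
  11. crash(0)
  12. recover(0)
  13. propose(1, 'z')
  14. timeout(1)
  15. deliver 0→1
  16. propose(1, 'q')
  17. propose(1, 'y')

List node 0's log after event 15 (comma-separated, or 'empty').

[1] timeout(1) → N1(prim v1 [-])
[2] deliver 1→0 → N0(back v1 [-])
[3] deliver 1→2 → N2(back v1 [-])
[4] propose(1,'w') → ∅
[5] deliver 1→0 → N0(back v1 [w])
[6] deliver 0→1 → N1(prim v1 [w])
[7] deliver 2→1 → ∅
[8] deliver 0→1 → ∅
[9] deliver 1→0 → ∅
[10] timeout(0) → N0(back v2 [w])
[11] crash(0) → N0(✗back v2 [w])
[12] recover(0) → N0(back v2 [w])
[13] propose(1,'z') → ∅
[14] timeout(1) → N1(back v2 [w])
[15] deliver 0→1 → ∅

w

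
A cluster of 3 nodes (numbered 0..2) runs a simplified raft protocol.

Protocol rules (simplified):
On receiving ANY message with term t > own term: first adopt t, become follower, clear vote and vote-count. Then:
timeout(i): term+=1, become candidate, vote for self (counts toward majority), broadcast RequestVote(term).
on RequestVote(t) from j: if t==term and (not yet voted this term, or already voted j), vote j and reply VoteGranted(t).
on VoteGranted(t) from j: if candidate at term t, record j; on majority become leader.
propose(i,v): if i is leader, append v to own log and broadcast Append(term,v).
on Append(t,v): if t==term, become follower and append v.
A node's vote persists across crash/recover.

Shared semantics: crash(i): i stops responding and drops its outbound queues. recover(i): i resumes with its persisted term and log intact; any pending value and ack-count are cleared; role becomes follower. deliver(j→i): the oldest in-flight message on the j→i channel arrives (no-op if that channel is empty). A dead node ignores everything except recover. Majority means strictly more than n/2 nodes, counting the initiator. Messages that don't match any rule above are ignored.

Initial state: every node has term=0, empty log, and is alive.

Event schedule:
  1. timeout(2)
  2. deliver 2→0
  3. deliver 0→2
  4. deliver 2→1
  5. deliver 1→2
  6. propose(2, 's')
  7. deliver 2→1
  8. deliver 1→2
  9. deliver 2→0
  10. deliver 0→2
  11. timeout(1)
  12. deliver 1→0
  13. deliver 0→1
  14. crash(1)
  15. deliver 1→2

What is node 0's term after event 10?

[1] timeout(2) → N2(cand t1 [-])
[2] deliver 2→0 → N0(foll t1 [-])
[3] deliver 0→2 → N2(lead t1 [-])
[4] deliver 2→1 → N1(foll t1 [-])
[5] deliver 1→2 → ∅
[6] propose(2,'s') → N2(lead t1 [s])
[7] deliver 2→1 → N1(foll t1 [s])
[8] deliver 1→2 → ∅
[9] deliver 2→0 → N0(foll t1 [s])
[10] deliver 0→2 → ∅

1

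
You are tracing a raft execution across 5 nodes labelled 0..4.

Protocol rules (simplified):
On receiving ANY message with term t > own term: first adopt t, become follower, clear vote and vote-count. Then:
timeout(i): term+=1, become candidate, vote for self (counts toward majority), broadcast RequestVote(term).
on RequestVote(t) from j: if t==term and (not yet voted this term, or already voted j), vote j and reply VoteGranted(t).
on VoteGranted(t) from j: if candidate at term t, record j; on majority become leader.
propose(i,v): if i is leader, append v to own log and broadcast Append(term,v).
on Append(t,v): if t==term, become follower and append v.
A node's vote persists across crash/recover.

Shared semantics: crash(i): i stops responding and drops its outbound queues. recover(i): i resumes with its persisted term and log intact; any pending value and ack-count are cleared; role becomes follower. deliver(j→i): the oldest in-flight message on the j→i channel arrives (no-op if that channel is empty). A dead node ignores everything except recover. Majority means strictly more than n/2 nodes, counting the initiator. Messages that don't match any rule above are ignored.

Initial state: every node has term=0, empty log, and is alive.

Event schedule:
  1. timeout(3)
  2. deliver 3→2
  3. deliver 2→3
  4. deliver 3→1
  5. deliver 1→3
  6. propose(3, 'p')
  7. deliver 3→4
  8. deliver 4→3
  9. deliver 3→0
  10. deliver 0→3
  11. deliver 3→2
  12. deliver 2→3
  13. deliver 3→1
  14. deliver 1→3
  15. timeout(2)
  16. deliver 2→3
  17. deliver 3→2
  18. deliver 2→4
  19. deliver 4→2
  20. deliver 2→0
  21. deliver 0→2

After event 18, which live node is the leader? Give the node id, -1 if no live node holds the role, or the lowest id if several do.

step 1 timeout(3): 3={cand,t=1,log=-}
step 2 deliver 3→2: 2={foll,t=1,log=-}
step 3 deliver 2→3: —
step 4 deliver 3→1: 1={foll,t=1,log=-}
step 5 deliver 1→3: 3={lead,t=1,log=-}
step 6 propose(3,'p'): 3={lead,t=1,log=p}
step 7 deliver 3→4: 4={foll,t=1,log=-}
step 8 deliver 4→3: —
step 9 deliver 3→0: 0={foll,t=1,log=-}
step 10 deliver 0→3: —
step 11 deliver 3→2: 2={foll,t=1,log=p}
step 12 deliver 2→3: —
step 13 deliver 3→1: 1={foll,t=1,log=p}
step 14 deliver 1→3: —
step 15 timeout(2): 2={cand,t=2,log=p}
step 16 deliver 2→3: 3={foll,t=2,log=p}
step 17 deliver 3→2: —
step 18 deliver 2→4: 4={foll,t=2,log=-}

-1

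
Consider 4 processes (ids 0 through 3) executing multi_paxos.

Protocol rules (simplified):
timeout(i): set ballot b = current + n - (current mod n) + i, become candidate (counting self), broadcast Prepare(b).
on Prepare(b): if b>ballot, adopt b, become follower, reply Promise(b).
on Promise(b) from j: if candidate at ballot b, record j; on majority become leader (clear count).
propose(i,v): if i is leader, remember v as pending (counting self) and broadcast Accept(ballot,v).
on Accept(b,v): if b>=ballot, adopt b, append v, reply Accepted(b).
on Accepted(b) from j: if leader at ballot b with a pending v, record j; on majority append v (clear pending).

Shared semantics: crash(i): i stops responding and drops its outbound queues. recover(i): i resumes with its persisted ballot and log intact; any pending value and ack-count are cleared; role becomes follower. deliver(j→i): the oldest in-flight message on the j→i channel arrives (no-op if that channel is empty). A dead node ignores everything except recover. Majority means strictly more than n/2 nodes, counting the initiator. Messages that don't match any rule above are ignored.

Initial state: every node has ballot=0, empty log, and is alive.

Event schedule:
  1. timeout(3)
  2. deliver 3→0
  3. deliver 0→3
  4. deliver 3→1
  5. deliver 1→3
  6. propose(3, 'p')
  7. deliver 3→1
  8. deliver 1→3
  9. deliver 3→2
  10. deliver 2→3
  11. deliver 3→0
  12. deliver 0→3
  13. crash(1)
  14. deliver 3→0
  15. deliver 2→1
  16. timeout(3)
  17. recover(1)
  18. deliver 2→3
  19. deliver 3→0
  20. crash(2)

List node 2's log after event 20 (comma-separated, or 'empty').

empty

1. timeout(3):  <3:cand b7 ->
2. deliver 3→0:  <0:foll b7 ->
3. deliver 0→3:  nop
4. deliver 3→1:  <1:foll b7 ->
5. deliver 1→3:  <3:lead b7 ->
6. propose(3,'p'):  nop
7. deliver 3→1:  <1:foll b7 p>
8. deliver 1→3:  nop
9. deliver 3→2:  <2:foll b7 ->
10. deliver 2→3:  nop
11. deliver 3→0:  <0:foll b7 p>
12. deliver 0→3:  <3:lead b7 p>
13. crash(1):  <1:✗foll b7 p>
14. deliver 3→0:  nop
15. deliver 2→1:  nop
16. timeout(3):  <3:cand b11 p>
17. recover(1):  <1:foll b7 p>
18. deliver 2→3:  nop
19. deliver 3→0:  <0:foll b11 p>
20. crash(2):  <2:✗foll b7 ->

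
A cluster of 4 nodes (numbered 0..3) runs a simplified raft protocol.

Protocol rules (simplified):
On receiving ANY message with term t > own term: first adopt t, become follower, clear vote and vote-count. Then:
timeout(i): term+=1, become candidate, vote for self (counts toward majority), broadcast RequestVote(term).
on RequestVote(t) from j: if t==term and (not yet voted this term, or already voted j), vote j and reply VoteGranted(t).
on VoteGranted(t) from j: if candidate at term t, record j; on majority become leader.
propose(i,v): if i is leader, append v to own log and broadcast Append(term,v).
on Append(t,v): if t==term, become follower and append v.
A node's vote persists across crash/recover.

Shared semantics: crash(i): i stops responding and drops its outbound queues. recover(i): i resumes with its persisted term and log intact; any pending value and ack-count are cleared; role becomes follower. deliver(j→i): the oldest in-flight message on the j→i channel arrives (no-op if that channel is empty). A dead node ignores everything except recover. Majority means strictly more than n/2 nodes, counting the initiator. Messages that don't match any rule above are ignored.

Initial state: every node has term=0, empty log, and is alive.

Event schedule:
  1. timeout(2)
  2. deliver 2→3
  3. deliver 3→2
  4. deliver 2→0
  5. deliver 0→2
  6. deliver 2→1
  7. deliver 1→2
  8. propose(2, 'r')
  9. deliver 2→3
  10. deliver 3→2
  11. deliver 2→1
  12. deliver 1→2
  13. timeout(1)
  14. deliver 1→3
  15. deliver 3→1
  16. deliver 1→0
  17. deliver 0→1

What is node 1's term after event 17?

2

[1] timeout(2) → N2(cand t1 [-])
[2] deliver 2→3 → N3(foll t1 [-])
[3] deliver 3→2 → ∅
[4] deliver 2→0 → N0(foll t1 [-])
[5] deliver 0→2 → N2(lead t1 [-])
[6] deliver 2→1 → N1(foll t1 [-])
[7] deliver 1→2 → ∅
[8] propose(2,'r') → N2(lead t1 [r])
[9] deliver 2→3 → N3(foll t1 [r])
[10] deliver 3→2 → ∅
[11] deliver 2→1 → N1(foll t1 [r])
[12] deliver 1→2 → ∅
[13] timeout(1) → N1(cand t2 [r])
[14] deliver 1→3 → N3(foll t2 [r])
[15] deliver 3→1 → ∅
[16] deliver 1→0 → N0(foll t2 [-])
[17] deliver 0→1 → N1(lead t2 [r])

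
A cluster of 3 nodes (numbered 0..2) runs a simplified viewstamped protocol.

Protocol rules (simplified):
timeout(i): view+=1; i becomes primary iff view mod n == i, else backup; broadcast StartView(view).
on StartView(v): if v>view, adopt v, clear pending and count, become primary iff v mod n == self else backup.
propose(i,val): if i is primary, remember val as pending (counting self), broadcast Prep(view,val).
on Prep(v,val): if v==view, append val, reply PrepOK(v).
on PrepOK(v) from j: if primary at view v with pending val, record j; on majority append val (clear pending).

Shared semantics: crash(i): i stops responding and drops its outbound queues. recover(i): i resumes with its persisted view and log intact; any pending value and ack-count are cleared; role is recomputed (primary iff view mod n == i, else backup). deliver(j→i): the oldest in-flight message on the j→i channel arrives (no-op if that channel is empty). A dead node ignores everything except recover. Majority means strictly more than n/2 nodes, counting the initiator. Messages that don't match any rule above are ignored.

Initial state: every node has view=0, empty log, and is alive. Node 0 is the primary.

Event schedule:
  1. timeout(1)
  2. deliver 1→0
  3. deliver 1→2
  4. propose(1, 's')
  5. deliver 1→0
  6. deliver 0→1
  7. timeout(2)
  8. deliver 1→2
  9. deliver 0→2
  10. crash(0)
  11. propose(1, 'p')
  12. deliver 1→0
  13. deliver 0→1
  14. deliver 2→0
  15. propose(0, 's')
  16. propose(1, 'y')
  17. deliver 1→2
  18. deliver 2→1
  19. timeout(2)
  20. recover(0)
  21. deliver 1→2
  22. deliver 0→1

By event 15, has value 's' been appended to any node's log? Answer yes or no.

yes

1. timeout(1):  <1:prim v1 ->
2. deliver 1→0:  <0:back v1 ->
3. deliver 1→2:  <2:back v1 ->
4. propose(1,'s'):  nop
5. deliver 1→0:  <0:back v1 s>
6. deliver 0→1:  <1:prim v1 s>
7. timeout(2):  <2:prim v2 ->
8. deliver 1→2:  nop
9. deliver 0→2:  nop
10. crash(0):  <0:✗back v1 s>
11. propose(1,'p'):  nop
12. deliver 1→0:  nop
13. deliver 0→1:  nop
14. deliver 2→0:  nop
15. propose(0,'s'):  nop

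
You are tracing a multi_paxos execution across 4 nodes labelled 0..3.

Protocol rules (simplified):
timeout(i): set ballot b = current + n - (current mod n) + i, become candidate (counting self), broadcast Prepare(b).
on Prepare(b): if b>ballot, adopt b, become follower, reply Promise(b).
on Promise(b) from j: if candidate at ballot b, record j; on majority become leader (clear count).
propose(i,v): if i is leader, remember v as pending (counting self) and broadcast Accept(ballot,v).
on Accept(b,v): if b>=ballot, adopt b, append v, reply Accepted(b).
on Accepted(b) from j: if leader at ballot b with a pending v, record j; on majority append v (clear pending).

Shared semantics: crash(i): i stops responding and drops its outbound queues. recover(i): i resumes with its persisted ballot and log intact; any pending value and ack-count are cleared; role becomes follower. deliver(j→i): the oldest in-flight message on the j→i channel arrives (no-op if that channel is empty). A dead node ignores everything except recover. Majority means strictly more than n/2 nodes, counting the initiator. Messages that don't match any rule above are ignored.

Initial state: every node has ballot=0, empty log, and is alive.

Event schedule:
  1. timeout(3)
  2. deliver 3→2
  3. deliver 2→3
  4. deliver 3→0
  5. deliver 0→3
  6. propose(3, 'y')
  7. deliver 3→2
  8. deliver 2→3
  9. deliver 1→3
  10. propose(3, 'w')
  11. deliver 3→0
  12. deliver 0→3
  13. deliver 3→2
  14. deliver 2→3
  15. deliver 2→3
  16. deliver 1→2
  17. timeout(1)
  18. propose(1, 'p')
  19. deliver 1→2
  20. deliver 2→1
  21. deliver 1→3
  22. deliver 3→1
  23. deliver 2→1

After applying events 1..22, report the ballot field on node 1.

7

1. timeout(3):  <3:cand b7 ->
2. deliver 3→2:  <2:foll b7 ->
3. deliver 2→3:  nop
4. deliver 3→0:  <0:foll b7 ->
5. deliver 0→3:  <3:lead b7 ->
6. propose(3,'y'):  nop
7. deliver 3→2:  <2:foll b7 y>
8. deliver 2→3:  nop
9. deliver 1→3:  nop
10. propose(3,'w'):  nop
11. deliver 3→0:  <0:foll b7 y>
12. deliver 0→3:  nop
13. deliver 3→2:  <2:foll b7 y,w>
14. deliver 2→3:  <3:lead b7 w>
15. deliver 2→3:  nop
16. deliver 1→2:  nop
17. timeout(1):  <1:cand b5 ->
18. propose(1,'p'):  nop
19. deliver 1→2:  nop
20. deliver 2→1:  nop
21. deliver 1→3:  nop
22. deliver 3→1:  <1:foll b7 ->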